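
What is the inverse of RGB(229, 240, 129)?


Invert: (255-R, 255-G, 255-B)
R: 255-229 = 26
G: 255-240 = 15
B: 255-129 = 126
= RGB(26, 15, 126)


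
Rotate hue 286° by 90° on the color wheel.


New hue = (H + rotation) mod 360
New hue = (286 + 90) mod 360
= 376 mod 360
= 16°


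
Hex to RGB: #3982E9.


39 → 57 (R)
82 → 130 (G)
E9 → 233 (B)
= RGB(57, 130, 233)


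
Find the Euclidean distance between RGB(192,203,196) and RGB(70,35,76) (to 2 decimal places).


d = √[(R₁-R₂)² + (G₁-G₂)² + (B₁-B₂)²]
d = √[(192-70)² + (203-35)² + (196-76)²]
d = √[14884 + 28224 + 14400]
d = √57508
d ≈ 239.81


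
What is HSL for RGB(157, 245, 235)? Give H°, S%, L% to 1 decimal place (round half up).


Normalize: R'=157/255≈0.6157, G'=245/255≈0.9608, B'=235/255≈0.9216
Max=245/255, Min=157/255, Δ=Max-Min=88/255
L = (Max+Min)/2 = (245+157)/510 = 402/510 = 0.78823… → L = 78.8%
L > 0.5 → S = Δ/(2-Max-Min) = 88/(510-245-157) = 88/108 = 0.81481… → S = 81.5%
(the 1/255 factors cancel in S and H, so raw channel differences can be used)
Max is G' → H = 60 × ((B-R)/Δ + 2) = 60 × ((235-157)/88 + 2)
  78/88 + 2 = 0.8863… + 2 = 2.8863…
  H = 60 × 2.8863… = 173.181…° → H = 173.2°
= HSL(173.2°, 81.5%, 78.8%)


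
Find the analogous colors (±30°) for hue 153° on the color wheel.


Base hue: 153°
Left analog: (153 - 30) mod 360 = 123°
Right analog: (153 + 30) mod 360 = 183°
Analogous hues = 123° and 183°


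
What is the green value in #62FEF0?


Color: #62FEF0
R = 62 = 98
G = FE = 254
B = F0 = 240
Green = 254


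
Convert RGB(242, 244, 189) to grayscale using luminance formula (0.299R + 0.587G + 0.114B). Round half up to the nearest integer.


Gray = 0.299×R + 0.587×G + 0.114×B
Gray = 0.299×242 + 0.587×244 + 0.114×189
Gray = 72.358 + 143.228 + 21.546
Gray = 237.132 → round half up → 237
Gray = 237


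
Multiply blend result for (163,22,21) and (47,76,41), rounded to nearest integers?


Multiply: C = A×B/255, rounded to nearest integer
R: 163×47/255 = 7661/255 ≈ 30.043 → 30
G: 22×76/255 = 1672/255 ≈ 6.557 → 7
B: 21×41/255 = 861/255 ≈ 3.376 → 3
= RGB(30, 7, 3)


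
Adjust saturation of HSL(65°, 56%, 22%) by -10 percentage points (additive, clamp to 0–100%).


Original S = 56%
Adjustment = -10 percentage points
New S = 56 + (-10) = 46
Clamp to [0, 100] → 46
= HSL(65°, 46%, 22%)


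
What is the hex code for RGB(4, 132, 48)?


R = 4 → 04 (hex)
G = 132 → 84 (hex)
B = 48 → 30 (hex)
Hex = #048430


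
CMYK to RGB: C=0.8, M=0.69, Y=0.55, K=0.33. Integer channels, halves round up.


R = 255 × (1-C) × (1-K) = 255 × 0.20 × 0.67 = 34.17 → 34
G = 255 × (1-M) × (1-K) = 255 × 0.31 × 0.67 = 52.9635 → 53
B = 255 × (1-Y) × (1-K) = 255 × 0.45 × 0.67 = 76.8825 → 77
= RGB(34, 53, 77)


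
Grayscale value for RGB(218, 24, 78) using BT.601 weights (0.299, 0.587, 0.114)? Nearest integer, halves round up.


Gray = 0.299×R + 0.587×G + 0.114×B
Gray = 0.299×218 + 0.587×24 + 0.114×78
Gray = 65.182 + 14.088 + 8.892
Gray = 88.162 → round half up → 88
Gray = 88


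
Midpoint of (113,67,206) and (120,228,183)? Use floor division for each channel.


Midpoint: each channel = ⌊(C₁+C₂)/2⌋
R: ⌊(113+120)/2⌋ = 116
G: ⌊(67+228)/2⌋ = 147
B: ⌊(206+183)/2⌋ = 194
= RGB(116, 147, 194)


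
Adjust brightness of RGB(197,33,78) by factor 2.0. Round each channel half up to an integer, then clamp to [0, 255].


Multiply each channel by 2.0, round half up, clamp to [0, 255]
R: 197×2.0 = 394 → clamp → 255
G: 33×2.0 = 66
B: 78×2.0 = 156
= RGB(255, 66, 156)


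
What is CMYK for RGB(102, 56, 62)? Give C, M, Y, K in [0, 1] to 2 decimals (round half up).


R'=102/255≈0.4000, G'=56/255≈0.2196, B'=62/255≈0.2431
K = 1 - max(R',G',B') = 1 - 102/255 = 153/255 = 0.6 → 0.60
(1-R'-K)/(1-K) simplifies to (max-R)/max with max = 102:
C = (102-102)/102 = 0/102 = 0 → 0.00
M = (102-56)/102 = 46/102 = 0.45098… → 0.45
Y = (102-62)/102 = 40/102 = 0.39215… → 0.39
= CMYK(0.00, 0.45, 0.39, 0.60)


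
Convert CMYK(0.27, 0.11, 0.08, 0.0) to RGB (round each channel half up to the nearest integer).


R = 255 × (1-C) × (1-K) = 255 × 0.73 × 1.00 = 186.15 → 186
G = 255 × (1-M) × (1-K) = 255 × 0.89 × 1.00 = 226.95 → 227
B = 255 × (1-Y) × (1-K) = 255 × 0.92 × 1.00 = 234.6 → 235
= RGB(186, 227, 235)


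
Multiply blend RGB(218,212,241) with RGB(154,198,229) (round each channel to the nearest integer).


Multiply: C = A×B/255, rounded to nearest integer
R: 218×154/255 = 33572/255 ≈ 131.655 → 132
G: 212×198/255 = 41976/255 ≈ 164.612 → 165
B: 241×229/255 = 55189/255 ≈ 216.427 → 216
= RGB(132, 165, 216)


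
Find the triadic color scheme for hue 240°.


Triadic: equally spaced at 120° intervals
H1 = 240°
H2 = (240 + 120) mod 360 = 0°
H3 = (240 + 240) mod 360 = 120°
Triadic = 240°, 0°, 120°


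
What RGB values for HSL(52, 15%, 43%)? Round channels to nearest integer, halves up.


H=52°, S=0.15, L=0.43
C = (1-|2L-1|)×S = (1-|-0.14|)×0.15 = 0.129
H' = H/60 = 52/60 ≈ 0.8667; X = C×(1-|H' mod 2 - 1|) = 0.1118
m = L - C/2 = 0.43 - 0.0645 = 0.3655
Sector ⌊H'⌋ = 0 → (R',G',B') = (0.129, 0.1118, 0.0)
RGB = ((R'+m)×255, (G'+m)×255, (B'+m)×255) = (126.0975, 121.7115, 93.2025)
Round half up → RGB(126, 122, 93)


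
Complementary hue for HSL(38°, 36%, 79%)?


Complement = opposite side of color wheel = hue + 180°
H' = (38 + 180) mod 360 = 218°
S and L unchanged.
= HSL(218°, 36%, 79%)


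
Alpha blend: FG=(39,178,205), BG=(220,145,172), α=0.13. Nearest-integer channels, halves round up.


C = α×F + (1-α)×B, with 1-α = 0.87
R: 0.13×39 + 0.87×220 = 5.07 + 191.40 = 196.47 → 196
G: 0.13×178 + 0.87×145 = 23.14 + 126.15 = 149.29 → 149
B: 0.13×205 + 0.87×172 = 26.65 + 149.64 = 176.29 → 176
= RGB(196, 149, 176)


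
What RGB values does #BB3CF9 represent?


BB → 187 (R)
3C → 60 (G)
F9 → 249 (B)
= RGB(187, 60, 249)


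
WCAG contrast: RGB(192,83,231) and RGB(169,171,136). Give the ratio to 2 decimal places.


Linearize each sRGB channel c=v/255: c/12.92 if c ≤ 0.04045 else ((c+0.055)/1.055)^2.4
L = 0.2126×R_lin + 0.7152×G_lin + 0.0722×B_lin
Color 1 (192,83,231):
  R=192: 192/255≈0.7529 > 0.04045 → ((0.7529+0.055)/1.055)^2.4 ≈ 0.52712
  G=83: 83/255≈0.3255 > 0.04045 → ((0.3255+0.055)/1.055)^2.4 ≈ 0.08650
  B=231: 231/255≈0.9059 > 0.04045 → ((0.9059+0.055)/1.055)^2.4 ≈ 0.79910
  L1 = 0.2126×0.52712 + 0.7152×0.08650 + 0.0722×0.79910 ≈ 0.23163
Color 2 (169,171,136):
  R=169: 169/255≈0.6627 > 0.04045 → ((0.6627+0.055)/1.055)^2.4 ≈ 0.39676
  G=171: 171/255≈0.6706 > 0.04045 → ((0.6706+0.055)/1.055)^2.4 ≈ 0.40724
  B=136: 136/255≈0.5333 > 0.04045 → ((0.5333+0.055)/1.055)^2.4 ≈ 0.24620
  L2 = 0.2126×0.39676 + 0.7152×0.40724 + 0.0722×0.24620 ≈ 0.39338
Lighter = 0.39338, Darker = 0.23163
Ratio = (L_lighter + 0.05) / (L_darker + 0.05)
Ratio = (0.39338 + 0.05) / (0.23163 + 0.05) = 0.44338 / 0.28163 ≈ 1.5744
Ratio ≈ 1.57:1


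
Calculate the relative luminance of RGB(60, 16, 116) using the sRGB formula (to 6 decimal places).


Linearize each channel (sRGB transfer function): c = v/255; c_lin = c/12.92 if c ≤ 0.04045, else ((c+0.055)/1.055)^2.4
  R: 60/255 ≈ 0.235294 > 0.04045 → ((0.235294+0.055)/1.055)^2.4 ≈ 0.045186
  G: 16/255 ≈ 0.062745 > 0.04045 → ((0.062745+0.055)/1.055)^2.4 ≈ 0.005182
  B: 116/255 ≈ 0.454902 > 0.04045 → ((0.454902+0.055)/1.055)^2.4 ≈ 0.174647
R_lin = 0.045186, G_lin = 0.005182, B_lin = 0.174647
L = 0.2126×R + 0.7152×G + 0.0722×B
L = 0.2126×0.045186 + 0.7152×0.005182 + 0.0722×0.174647
L ≈ 0.025922


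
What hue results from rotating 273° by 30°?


New hue = (H + rotation) mod 360
New hue = (273 + 30) mod 360
= 303 mod 360
= 303°


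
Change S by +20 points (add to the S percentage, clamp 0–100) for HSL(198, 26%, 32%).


Original S = 26%
Adjustment = +20 percentage points
New S = 26 + (20) = 46
Clamp to [0, 100] → 46
= HSL(198°, 46%, 32%)


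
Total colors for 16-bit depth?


Colors = 2^bits = 2^16
= 65,536 colors


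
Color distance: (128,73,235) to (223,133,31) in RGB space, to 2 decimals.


d = √[(R₁-R₂)² + (G₁-G₂)² + (B₁-B₂)²]
d = √[(128-223)² + (73-133)² + (235-31)²]
d = √[9025 + 3600 + 41616]
d = √54241
d ≈ 232.90


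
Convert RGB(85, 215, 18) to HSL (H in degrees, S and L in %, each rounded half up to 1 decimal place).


Normalize: R'=85/255≈0.3333, G'=215/255≈0.8431, B'=18/255≈0.0706
Max=215/255, Min=18/255, Δ=Max-Min=197/255
L = (Max+Min)/2 = (215+18)/510 = 233/510 = 0.45686… → L = 45.7%
L ≤ 0.5 → S = Δ/(Max+Min) = 197/(215+18) = 197/233 = 0.84549… → S = 84.5%
(the 1/255 factors cancel in S and H, so raw channel differences can be used)
Max is G' → H = 60 × ((B-R)/Δ + 2) = 60 × ((18-85)/197 + 2)
  -67/197 + 2 = -0.3401… + 2 = 1.6598…
  H = 60 × 1.6598… = 99.593…° → H = 99.6°
= HSL(99.6°, 84.5%, 45.7%)


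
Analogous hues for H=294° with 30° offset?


Base hue: 294°
Left analog: (294 - 30) mod 360 = 264°
Right analog: (294 + 30) mod 360 = 324°
Analogous hues = 264° and 324°


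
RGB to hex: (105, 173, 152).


R = 105 → 69 (hex)
G = 173 → AD (hex)
B = 152 → 98 (hex)
Hex = #69AD98


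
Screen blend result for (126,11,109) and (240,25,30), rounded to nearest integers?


Screen: C = 255 - (255-A)×(255-B)/255, rounded to nearest integer
R: 255 - (255-126)×(255-240)/255 = 255 - 1935/255 ≈ 255 - 7.588 = 247.412 → 247
G: 255 - (255-11)×(255-25)/255 = 255 - 56120/255 ≈ 255 - 220.078 = 34.922 → 35
B: 255 - (255-109)×(255-30)/255 = 255 - 32850/255 ≈ 255 - 128.824 = 126.176 → 126
= RGB(247, 35, 126)


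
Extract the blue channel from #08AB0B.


Color: #08AB0B
R = 08 = 8
G = AB = 171
B = 0B = 11
Blue = 11


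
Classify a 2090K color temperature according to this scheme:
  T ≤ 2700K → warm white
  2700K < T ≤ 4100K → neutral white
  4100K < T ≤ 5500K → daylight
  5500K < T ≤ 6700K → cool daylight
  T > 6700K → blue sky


Temperature: 2090K
2090K ≤ 2700K → warm white
Classification: warm white


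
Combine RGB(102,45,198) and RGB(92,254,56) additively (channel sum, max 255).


Additive: each channel = min(255, C₁+C₂)
R: 102+92 = 194 → 194
G: 45+254 = 299 → 255
B: 198+56 = 254 → 254
= RGB(194, 255, 254)


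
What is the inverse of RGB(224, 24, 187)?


Invert: (255-R, 255-G, 255-B)
R: 255-224 = 31
G: 255-24 = 231
B: 255-187 = 68
= RGB(31, 231, 68)


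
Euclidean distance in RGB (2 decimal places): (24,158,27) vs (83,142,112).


d = √[(R₁-R₂)² + (G₁-G₂)² + (B₁-B₂)²]
d = √[(24-83)² + (158-142)² + (27-112)²]
d = √[3481 + 256 + 7225]
d = √10962
d ≈ 104.70


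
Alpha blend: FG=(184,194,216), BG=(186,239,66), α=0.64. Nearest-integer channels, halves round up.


C = α×F + (1-α)×B, with 1-α = 0.36
R: 0.64×184 + 0.36×186 = 117.76 + 66.96 = 184.72 → 185
G: 0.64×194 + 0.36×239 = 124.16 + 86.04 = 210.20 → 210
B: 0.64×216 + 0.36×66 = 138.24 + 23.76 = 162.00 → 162
= RGB(185, 210, 162)


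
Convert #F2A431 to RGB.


F2 → 242 (R)
A4 → 164 (G)
31 → 49 (B)
= RGB(242, 164, 49)


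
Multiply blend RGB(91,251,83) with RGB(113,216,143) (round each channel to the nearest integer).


Multiply: C = A×B/255, rounded to nearest integer
R: 91×113/255 = 10283/255 ≈ 40.325 → 40
G: 251×216/255 = 54216/255 ≈ 212.612 → 213
B: 83×143/255 = 11869/255 ≈ 46.545 → 47
= RGB(40, 213, 47)


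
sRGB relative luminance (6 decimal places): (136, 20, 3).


Linearize each channel (sRGB transfer function): c = v/255; c_lin = c/12.92 if c ≤ 0.04045, else ((c+0.055)/1.055)^2.4
  R: 136/255 ≈ 0.533333 > 0.04045 → ((0.533333+0.055)/1.055)^2.4 ≈ 0.246201
  G: 20/255 ≈ 0.078431 > 0.04045 → ((0.078431+0.055)/1.055)^2.4 ≈ 0.006995
  B: 3/255 ≈ 0.011765 ≤ 0.04045 → 0.011765/12.92 ≈ 0.000911
R_lin = 0.246201, G_lin = 0.006995, B_lin = 0.000911
L = 0.2126×R + 0.7152×G + 0.0722×B
L = 0.2126×0.246201 + 0.7152×0.006995 + 0.0722×0.000911
L ≈ 0.057411


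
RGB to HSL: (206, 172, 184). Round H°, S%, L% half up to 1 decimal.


Normalize: R'=206/255≈0.8078, G'=172/255≈0.6745, B'=184/255≈0.7216
Max=206/255, Min=172/255, Δ=Max-Min=34/255
L = (Max+Min)/2 = (206+172)/510 = 378/510 = 0.74117… → L = 74.1%
L > 0.5 → S = Δ/(2-Max-Min) = 34/(510-206-172) = 34/132 = 0.25757… → S = 25.8%
(the 1/255 factors cancel in S and H, so raw channel differences can be used)
Max is R' → H = 60 × (((G-B)/Δ) mod 6) = 60 × (((172-184)/34) mod 6)
  (-12)/34 = -0.3529…; negative, so add 6 → 5.6470…
  H = 60 × 5.6470… = 338.823…° → H = 338.8°
= HSL(338.8°, 25.8%, 74.1%)


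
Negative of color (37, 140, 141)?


Invert: (255-R, 255-G, 255-B)
R: 255-37 = 218
G: 255-140 = 115
B: 255-141 = 114
= RGB(218, 115, 114)


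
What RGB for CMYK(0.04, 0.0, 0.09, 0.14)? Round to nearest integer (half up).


R = 255 × (1-C) × (1-K) = 255 × 0.96 × 0.86 = 210.528 → 211
G = 255 × (1-M) × (1-K) = 255 × 1.00 × 0.86 = 219.3 → 219
B = 255 × (1-Y) × (1-K) = 255 × 0.91 × 0.86 = 199.563 → 200
= RGB(211, 219, 200)


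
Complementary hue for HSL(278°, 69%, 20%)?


Complement = opposite side of color wheel = hue + 180°
H' = (278 + 180) mod 360 = 98°
S and L unchanged.
= HSL(98°, 69%, 20%)


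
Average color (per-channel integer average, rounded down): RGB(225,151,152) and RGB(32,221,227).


Midpoint: each channel = ⌊(C₁+C₂)/2⌋
R: ⌊(225+32)/2⌋ = 128
G: ⌊(151+221)/2⌋ = 186
B: ⌊(152+227)/2⌋ = 189
= RGB(128, 186, 189)


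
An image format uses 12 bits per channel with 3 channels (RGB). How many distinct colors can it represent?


Total bits = 12 bits/channel × 3 channels = 36 bits
Distinct colors = 2^36
= 68,719,476,736 colors


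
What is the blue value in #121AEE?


Color: #121AEE
R = 12 = 18
G = 1A = 26
B = EE = 238
Blue = 238


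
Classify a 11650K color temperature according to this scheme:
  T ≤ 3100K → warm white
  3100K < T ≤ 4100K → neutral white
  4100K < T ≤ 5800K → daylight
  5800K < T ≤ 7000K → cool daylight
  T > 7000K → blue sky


Temperature: 11650K
11650K > 7000K → blue sky
Classification: blue sky


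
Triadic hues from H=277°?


Triadic: equally spaced at 120° intervals
H1 = 277°
H2 = (277 + 120) mod 360 = 37°
H3 = (277 + 240) mod 360 = 157°
Triadic = 277°, 37°, 157°


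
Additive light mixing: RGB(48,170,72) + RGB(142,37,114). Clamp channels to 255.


Additive: each channel = min(255, C₁+C₂)
R: 48+142 = 190 → 190
G: 170+37 = 207 → 207
B: 72+114 = 186 → 186
= RGB(190, 207, 186)


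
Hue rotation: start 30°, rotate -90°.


New hue = (H + rotation) mod 360
New hue = (30 -90) mod 360
= -60 mod 360
= 300°


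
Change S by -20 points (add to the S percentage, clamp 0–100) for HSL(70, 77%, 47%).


Original S = 77%
Adjustment = -20 percentage points
New S = 77 + (-20) = 57
Clamp to [0, 100] → 57
= HSL(70°, 57%, 47%)


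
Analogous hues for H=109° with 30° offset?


Base hue: 109°
Left analog: (109 - 30) mod 360 = 79°
Right analog: (109 + 30) mod 360 = 139°
Analogous hues = 79° and 139°


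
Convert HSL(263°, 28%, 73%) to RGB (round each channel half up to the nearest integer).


H=263°, S=0.28, L=0.73
C = (1-|2L-1|)×S = (1-|0.46|)×0.28 = 0.1512
H' = H/60 = 263/60 ≈ 4.3833; X = C×(1-|H' mod 2 - 1|) = 0.05796
m = L - C/2 = 0.73 - 0.0756 = 0.6544
Sector ⌊H'⌋ = 4 → (R',G',B') = (0.05796, 0.0, 0.1512)
RGB = ((R'+m)×255, (G'+m)×255, (B'+m)×255) = (181.6518, 166.872, 205.428)
Round half up → RGB(182, 167, 205)


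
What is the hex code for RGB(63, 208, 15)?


R = 63 → 3F (hex)
G = 208 → D0 (hex)
B = 15 → 0F (hex)
Hex = #3FD00F


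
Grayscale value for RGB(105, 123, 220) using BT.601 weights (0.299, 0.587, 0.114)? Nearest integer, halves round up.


Gray = 0.299×R + 0.587×G + 0.114×B
Gray = 0.299×105 + 0.587×123 + 0.114×220
Gray = 31.395 + 72.201 + 25.080
Gray = 128.676 → round half up → 129
Gray = 129


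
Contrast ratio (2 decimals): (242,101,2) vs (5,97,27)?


Linearize each sRGB channel c=v/255: c/12.92 if c ≤ 0.04045 else ((c+0.055)/1.055)^2.4
L = 0.2126×R_lin + 0.7152×G_lin + 0.0722×B_lin
Color 1 (242,101,2):
  R=242: 242/255≈0.9490 > 0.04045 → ((0.9490+0.055)/1.055)^2.4 ≈ 0.88792
  G=101: 101/255≈0.3961 > 0.04045 → ((0.3961+0.055)/1.055)^2.4 ≈ 0.13014
  B=2: 2/255≈0.0078 ≤ 0.04045 → 0.0078/12.92 ≈ 0.00061
  L1 = 0.2126×0.88792 + 0.7152×0.13014 + 0.0722×0.00061 ≈ 0.28189
Color 2 (5,97,27):
  R=5: 5/255≈0.0196 ≤ 0.04045 → 0.0196/12.92 ≈ 0.00152
  G=97: 97/255≈0.3804 > 0.04045 → ((0.3804+0.055)/1.055)^2.4 ≈ 0.11954
  B=27: 27/255≈0.1059 > 0.04045 → ((0.1059+0.055)/1.055)^2.4 ≈ 0.01096
  L2 = 0.2126×0.00152 + 0.7152×0.11954 + 0.0722×0.01096 ≈ 0.08661
Lighter = 0.28189, Darker = 0.08661
Ratio = (L_lighter + 0.05) / (L_darker + 0.05)
Ratio = (0.28189 + 0.05) / (0.08661 + 0.05) = 0.33189 / 0.13661 ≈ 2.4295
Ratio ≈ 2.43:1


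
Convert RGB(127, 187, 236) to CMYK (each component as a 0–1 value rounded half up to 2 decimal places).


R'=127/255≈0.4980, G'=187/255≈0.7333, B'=236/255≈0.9255
K = 1 - max(R',G',B') = 1 - 236/255 = 19/255 = 0.07450… → 0.07
(1-R'-K)/(1-K) simplifies to (max-R)/max with max = 236:
C = (236-127)/236 = 109/236 = 0.46186… → 0.46
M = (236-187)/236 = 49/236 = 0.20762… → 0.21
Y = (236-236)/236 = 0/236 = 0 → 0.00
= CMYK(0.46, 0.21, 0.00, 0.07)


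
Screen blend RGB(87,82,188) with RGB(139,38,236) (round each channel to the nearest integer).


Screen: C = 255 - (255-A)×(255-B)/255, rounded to nearest integer
R: 255 - (255-87)×(255-139)/255 = 255 - 19488/255 ≈ 255 - 76.424 = 178.576 → 179
G: 255 - (255-82)×(255-38)/255 = 255 - 37541/255 ≈ 255 - 147.220 = 107.780 → 108
B: 255 - (255-188)×(255-236)/255 = 255 - 1273/255 ≈ 255 - 4.992 = 250.008 → 250
= RGB(179, 108, 250)


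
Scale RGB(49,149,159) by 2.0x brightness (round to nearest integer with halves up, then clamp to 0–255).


Multiply each channel by 2.0, round half up, clamp to [0, 255]
R: 49×2.0 = 98
G: 149×2.0 = 298 → clamp → 255
B: 159×2.0 = 318 → clamp → 255
= RGB(98, 255, 255)


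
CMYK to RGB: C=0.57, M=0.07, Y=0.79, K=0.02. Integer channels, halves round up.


R = 255 × (1-C) × (1-K) = 255 × 0.43 × 0.98 = 107.457 → 107
G = 255 × (1-M) × (1-K) = 255 × 0.93 × 0.98 = 232.407 → 232
B = 255 × (1-Y) × (1-K) = 255 × 0.21 × 0.98 = 52.479 → 52
= RGB(107, 232, 52)


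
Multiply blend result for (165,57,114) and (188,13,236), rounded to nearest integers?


Multiply: C = A×B/255, rounded to nearest integer
R: 165×188/255 = 31020/255 ≈ 121.647 → 122
G: 57×13/255 = 741/255 ≈ 2.906 → 3
B: 114×236/255 = 26904/255 ≈ 105.506 → 106
= RGB(122, 3, 106)


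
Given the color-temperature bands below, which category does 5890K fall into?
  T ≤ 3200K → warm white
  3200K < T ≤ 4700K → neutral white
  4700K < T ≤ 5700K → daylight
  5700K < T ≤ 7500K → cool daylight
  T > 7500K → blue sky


Temperature: 5890K
5700K < 5890K ≤ 7500K → cool daylight
Classification: cool daylight


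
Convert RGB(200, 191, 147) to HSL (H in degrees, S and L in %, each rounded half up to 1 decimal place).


Normalize: R'=200/255≈0.7843, G'=191/255≈0.7490, B'=147/255≈0.5765
Max=200/255, Min=147/255, Δ=Max-Min=53/255
L = (Max+Min)/2 = (200+147)/510 = 347/510 = 0.68039… → L = 68.0%
L > 0.5 → S = Δ/(2-Max-Min) = 53/(510-200-147) = 53/163 = 0.32515… → S = 32.5%
(the 1/255 factors cancel in S and H, so raw channel differences can be used)
Max is R' → H = 60 × (((G-B)/Δ) mod 6) = 60 × (((191-147)/53) mod 6)
  44/53 = 0.8301…
  H = 60 × 0.8301… = 49.811…° → H = 49.8°
= HSL(49.8°, 32.5%, 68.0%)


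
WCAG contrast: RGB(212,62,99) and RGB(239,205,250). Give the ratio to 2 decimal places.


Linearize each sRGB channel c=v/255: c/12.92 if c ≤ 0.04045 else ((c+0.055)/1.055)^2.4
L = 0.2126×R_lin + 0.7152×G_lin + 0.0722×B_lin
Color 1 (212,62,99):
  R=212: 212/255≈0.8314 > 0.04045 → ((0.8314+0.055)/1.055)^2.4 ≈ 0.65837
  G=62: 62/255≈0.2431 > 0.04045 → ((0.2431+0.055)/1.055)^2.4 ≈ 0.04817
  B=99: 99/255≈0.3882 > 0.04045 → ((0.3882+0.055)/1.055)^2.4 ≈ 0.12477
  L1 = 0.2126×0.65837 + 0.7152×0.04817 + 0.0722×0.12477 ≈ 0.18343
Color 2 (239,205,250):
  R=239: 239/255≈0.9373 > 0.04045 → ((0.9373+0.055)/1.055)^2.4 ≈ 0.86316
  G=205: 205/255≈0.8039 > 0.04045 → ((0.8039+0.055)/1.055)^2.4 ≈ 0.61050
  B=250: 250/255≈0.9804 > 0.04045 → ((0.9804+0.055)/1.055)^2.4 ≈ 0.95597
  L2 = 0.2126×0.86316 + 0.7152×0.61050 + 0.0722×0.95597 ≈ 0.68915
Lighter = 0.68915, Darker = 0.18343
Ratio = (L_lighter + 0.05) / (L_darker + 0.05)
Ratio = (0.68915 + 0.05) / (0.18343 + 0.05) = 0.73915 / 0.23343 ≈ 3.1665
Ratio ≈ 3.17:1


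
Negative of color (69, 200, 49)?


Invert: (255-R, 255-G, 255-B)
R: 255-69 = 186
G: 255-200 = 55
B: 255-49 = 206
= RGB(186, 55, 206)


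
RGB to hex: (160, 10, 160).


R = 160 → A0 (hex)
G = 10 → 0A (hex)
B = 160 → A0 (hex)
Hex = #A00AA0


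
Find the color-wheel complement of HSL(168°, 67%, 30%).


Complement = opposite side of color wheel = hue + 180°
H' = (168 + 180) mod 360 = 348°
S and L unchanged.
= HSL(348°, 67%, 30%)


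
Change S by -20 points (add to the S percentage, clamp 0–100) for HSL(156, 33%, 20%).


Original S = 33%
Adjustment = -20 percentage points
New S = 33 + (-20) = 13
Clamp to [0, 100] → 13
= HSL(156°, 13%, 20%)


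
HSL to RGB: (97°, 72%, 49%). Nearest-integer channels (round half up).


H=97°, S=0.72, L=0.49
C = (1-|2L-1|)×S = (1-|-0.02|)×0.72 = 0.7056
H' = H/60 = 97/60 ≈ 1.6167; X = C×(1-|H' mod 2 - 1|) = 0.27048
m = L - C/2 = 0.49 - 0.3528 = 0.1372
Sector ⌊H'⌋ = 1 → (R',G',B') = (0.27048, 0.7056, 0.0)
RGB = ((R'+m)×255, (G'+m)×255, (B'+m)×255) = (103.9584, 214.914, 34.986)
Round half up → RGB(104, 215, 35)


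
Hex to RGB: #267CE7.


26 → 38 (R)
7C → 124 (G)
E7 → 231 (B)
= RGB(38, 124, 231)


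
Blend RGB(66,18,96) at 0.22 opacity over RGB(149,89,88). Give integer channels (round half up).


C = α×F + (1-α)×B, with 1-α = 0.78
R: 0.22×66 + 0.78×149 = 14.52 + 116.22 = 130.74 → 131
G: 0.22×18 + 0.78×89 = 3.96 + 69.42 = 73.38 → 73
B: 0.22×96 + 0.78×88 = 21.12 + 68.64 = 89.76 → 90
= RGB(131, 73, 90)


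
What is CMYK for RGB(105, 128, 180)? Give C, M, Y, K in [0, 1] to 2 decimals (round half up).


R'=105/255≈0.4118, G'=128/255≈0.5020, B'=180/255≈0.7059
K = 1 - max(R',G',B') = 1 - 180/255 = 75/255 = 0.29411… → 0.29
(1-R'-K)/(1-K) simplifies to (max-R)/max with max = 180:
C = (180-105)/180 = 75/180 = 0.41666… → 0.42
M = (180-128)/180 = 52/180 = 0.28888… → 0.29
Y = (180-180)/180 = 0/180 = 0 → 0.00
= CMYK(0.42, 0.29, 0.00, 0.29)


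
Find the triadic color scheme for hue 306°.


Triadic: equally spaced at 120° intervals
H1 = 306°
H2 = (306 + 120) mod 360 = 66°
H3 = (306 + 240) mod 360 = 186°
Triadic = 306°, 66°, 186°


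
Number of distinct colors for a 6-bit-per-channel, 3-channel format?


Total bits = 6 bits/channel × 3 channels = 18 bits
Distinct colors = 2^18
= 262,144 colors


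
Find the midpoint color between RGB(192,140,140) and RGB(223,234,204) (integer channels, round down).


Midpoint: each channel = ⌊(C₁+C₂)/2⌋
R: ⌊(192+223)/2⌋ = 207
G: ⌊(140+234)/2⌋ = 187
B: ⌊(140+204)/2⌋ = 172
= RGB(207, 187, 172)


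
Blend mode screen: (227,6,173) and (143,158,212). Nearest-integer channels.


Screen: C = 255 - (255-A)×(255-B)/255, rounded to nearest integer
R: 255 - (255-227)×(255-143)/255 = 255 - 3136/255 ≈ 255 - 12.298 = 242.702 → 243
G: 255 - (255-6)×(255-158)/255 = 255 - 24153/255 ≈ 255 - 94.718 = 160.282 → 160
B: 255 - (255-173)×(255-212)/255 = 255 - 3526/255 ≈ 255 - 13.827 = 241.173 → 241
= RGB(243, 160, 241)


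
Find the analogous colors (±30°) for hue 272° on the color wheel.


Base hue: 272°
Left analog: (272 - 30) mod 360 = 242°
Right analog: (272 + 30) mod 360 = 302°
Analogous hues = 242° and 302°


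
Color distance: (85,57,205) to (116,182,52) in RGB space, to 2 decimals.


d = √[(R₁-R₂)² + (G₁-G₂)² + (B₁-B₂)²]
d = √[(85-116)² + (57-182)² + (205-52)²]
d = √[961 + 15625 + 23409]
d = √39995
d ≈ 199.99


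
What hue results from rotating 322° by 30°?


New hue = (H + rotation) mod 360
New hue = (322 + 30) mod 360
= 352 mod 360
= 352°


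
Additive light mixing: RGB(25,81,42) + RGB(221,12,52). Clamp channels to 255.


Additive: each channel = min(255, C₁+C₂)
R: 25+221 = 246 → 246
G: 81+12 = 93 → 93
B: 42+52 = 94 → 94
= RGB(246, 93, 94)


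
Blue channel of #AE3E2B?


Color: #AE3E2B
R = AE = 174
G = 3E = 62
B = 2B = 43
Blue = 43


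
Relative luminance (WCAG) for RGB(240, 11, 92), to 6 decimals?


Linearize each channel (sRGB transfer function): c = v/255; c_lin = c/12.92 if c ≤ 0.04045, else ((c+0.055)/1.055)^2.4
  R: 240/255 ≈ 0.941176 > 0.04045 → ((0.941176+0.055)/1.055)^2.4 ≈ 0.871367
  G: 11/255 ≈ 0.043137 > 0.04045 → ((0.043137+0.055)/1.055)^2.4 ≈ 0.003347
  B: 92/255 ≈ 0.360784 > 0.04045 → ((0.360784+0.055)/1.055)^2.4 ≈ 0.107023
R_lin = 0.871367, G_lin = 0.003347, B_lin = 0.107023
L = 0.2126×R + 0.7152×G + 0.0722×B
L = 0.2126×0.871367 + 0.7152×0.003347 + 0.0722×0.107023
L ≈ 0.195373


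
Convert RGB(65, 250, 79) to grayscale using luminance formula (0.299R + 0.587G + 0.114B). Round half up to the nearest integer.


Gray = 0.299×R + 0.587×G + 0.114×B
Gray = 0.299×65 + 0.587×250 + 0.114×79
Gray = 19.435 + 146.750 + 9.006
Gray = 175.191 → round half up → 175
Gray = 175


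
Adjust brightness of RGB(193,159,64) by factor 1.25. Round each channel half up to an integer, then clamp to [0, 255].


Multiply each channel by 1.25, round half up, clamp to [0, 255]
R: 193×1.25 = 241.25 → round → 241
G: 159×1.25 = 198.75 → round → 199
B: 64×1.25 = 80
= RGB(241, 199, 80)


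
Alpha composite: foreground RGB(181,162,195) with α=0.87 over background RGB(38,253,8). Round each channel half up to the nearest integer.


C = α×F + (1-α)×B, with 1-α = 0.13
R: 0.87×181 + 0.13×38 = 157.47 + 4.94 = 162.41 → 162
G: 0.87×162 + 0.13×253 = 140.94 + 32.89 = 173.83 → 174
B: 0.87×195 + 0.13×8 = 169.65 + 1.04 = 170.69 → 171
= RGB(162, 174, 171)


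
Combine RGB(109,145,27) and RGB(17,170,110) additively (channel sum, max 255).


Additive: each channel = min(255, C₁+C₂)
R: 109+17 = 126 → 126
G: 145+170 = 315 → 255
B: 27+110 = 137 → 137
= RGB(126, 255, 137)


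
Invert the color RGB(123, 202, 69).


Invert: (255-R, 255-G, 255-B)
R: 255-123 = 132
G: 255-202 = 53
B: 255-69 = 186
= RGB(132, 53, 186)


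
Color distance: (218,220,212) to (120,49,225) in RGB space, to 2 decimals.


d = √[(R₁-R₂)² + (G₁-G₂)² + (B₁-B₂)²]
d = √[(218-120)² + (220-49)² + (212-225)²]
d = √[9604 + 29241 + 169]
d = √39014
d ≈ 197.52


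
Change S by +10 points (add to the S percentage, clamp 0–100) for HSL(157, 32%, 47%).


Original S = 32%
Adjustment = +10 percentage points
New S = 32 + (10) = 42
Clamp to [0, 100] → 42
= HSL(157°, 42%, 47%)


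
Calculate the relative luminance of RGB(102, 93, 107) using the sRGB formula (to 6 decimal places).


Linearize each channel (sRGB transfer function): c = v/255; c_lin = c/12.92 if c ≤ 0.04045, else ((c+0.055)/1.055)^2.4
  R: 102/255 ≈ 0.400000 > 0.04045 → ((0.400000+0.055)/1.055)^2.4 ≈ 0.132868
  G: 93/255 ≈ 0.364706 > 0.04045 → ((0.364706+0.055)/1.055)^2.4 ≈ 0.109462
  B: 107/255 ≈ 0.419608 > 0.04045 → ((0.419608+0.055)/1.055)^2.4 ≈ 0.147027
R_lin = 0.132868, G_lin = 0.109462, B_lin = 0.147027
L = 0.2126×R + 0.7152×G + 0.0722×B
L = 0.2126×0.132868 + 0.7152×0.109462 + 0.0722×0.147027
L ≈ 0.117150


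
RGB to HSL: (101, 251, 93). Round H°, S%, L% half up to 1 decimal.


Normalize: R'=101/255≈0.3961, G'=251/255≈0.9843, B'=93/255≈0.3647
Max=251/255, Min=93/255, Δ=Max-Min=158/255
L = (Max+Min)/2 = (251+93)/510 = 344/510 = 0.67450… → L = 67.5%
L > 0.5 → S = Δ/(2-Max-Min) = 158/(510-251-93) = 158/166 = 0.95180… → S = 95.2%
(the 1/255 factors cancel in S and H, so raw channel differences can be used)
Max is G' → H = 60 × ((B-R)/Δ + 2) = 60 × ((93-101)/158 + 2)
  -8/158 + 2 = -0.0506… + 2 = 1.9493…
  H = 60 × 1.9493… = 116.962…° → H = 117.0°
= HSL(117.0°, 95.2%, 67.5%)


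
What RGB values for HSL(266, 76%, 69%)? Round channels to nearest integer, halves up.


H=266°, S=0.76, L=0.69
C = (1-|2L-1|)×S = (1-|0.38|)×0.76 = 0.4712
H' = H/60 = 266/60 ≈ 4.4333; X = C×(1-|H' mod 2 - 1|) ≈ 0.2042
m = L - C/2 = 0.69 - 0.2356 = 0.4544
Sector ⌊H'⌋ = 4 → (R',G',B') = (≈0.2042, 0.0, 0.4712)
RGB = ((R'+m)×255, (G'+m)×255, (B'+m)×255) = (167.9396, 115.872, 236.028)
Round half up → RGB(168, 116, 236)


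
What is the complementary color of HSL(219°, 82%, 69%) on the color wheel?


Complement = opposite side of color wheel = hue + 180°
H' = (219 + 180) mod 360 = 39°
S and L unchanged.
= HSL(39°, 82%, 69%)


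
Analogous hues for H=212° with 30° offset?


Base hue: 212°
Left analog: (212 - 30) mod 360 = 182°
Right analog: (212 + 30) mod 360 = 242°
Analogous hues = 182° and 242°


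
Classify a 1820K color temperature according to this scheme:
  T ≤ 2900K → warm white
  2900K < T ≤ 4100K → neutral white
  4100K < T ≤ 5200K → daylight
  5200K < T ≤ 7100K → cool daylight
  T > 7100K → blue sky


Temperature: 1820K
1820K ≤ 2900K → warm white
Classification: warm white


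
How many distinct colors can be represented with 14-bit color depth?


Colors = 2^bits = 2^14
= 16,384 colors


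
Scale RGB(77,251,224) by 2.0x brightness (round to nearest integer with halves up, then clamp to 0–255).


Multiply each channel by 2.0, round half up, clamp to [0, 255]
R: 77×2.0 = 154
G: 251×2.0 = 502 → clamp → 255
B: 224×2.0 = 448 → clamp → 255
= RGB(154, 255, 255)


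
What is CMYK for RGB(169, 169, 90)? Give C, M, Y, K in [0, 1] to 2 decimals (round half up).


R'=169/255≈0.6627, G'=169/255≈0.6627, B'=90/255≈0.3529
K = 1 - max(R',G',B') = 1 - 169/255 = 86/255 = 0.33725… → 0.34
(1-R'-K)/(1-K) simplifies to (max-R)/max with max = 169:
C = (169-169)/169 = 0/169 = 0 → 0.00
M = (169-169)/169 = 0/169 = 0 → 0.00
Y = (169-90)/169 = 79/169 = 0.46745… → 0.47
= CMYK(0.00, 0.00, 0.47, 0.34)


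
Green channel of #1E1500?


Color: #1E1500
R = 1E = 30
G = 15 = 21
B = 00 = 0
Green = 21


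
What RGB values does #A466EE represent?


A4 → 164 (R)
66 → 102 (G)
EE → 238 (B)
= RGB(164, 102, 238)


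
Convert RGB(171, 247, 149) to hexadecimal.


R = 171 → AB (hex)
G = 247 → F7 (hex)
B = 149 → 95 (hex)
Hex = #ABF795


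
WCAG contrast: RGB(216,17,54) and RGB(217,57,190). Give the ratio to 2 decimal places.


Linearize each sRGB channel c=v/255: c/12.92 if c ≤ 0.04045 else ((c+0.055)/1.055)^2.4
L = 0.2126×R_lin + 0.7152×G_lin + 0.0722×B_lin
Color 1 (216,17,54):
  R=216: 216/255≈0.8471 > 0.04045 → ((0.8471+0.055)/1.055)^2.4 ≈ 0.68669
  G=17: 17/255≈0.0667 > 0.04045 → ((0.0667+0.055)/1.055)^2.4 ≈ 0.00561
  B=54: 54/255≈0.2118 > 0.04045 → ((0.2118+0.055)/1.055)^2.4 ≈ 0.03689
  L1 = 0.2126×0.68669 + 0.7152×0.00561 + 0.0722×0.03689 ≈ 0.15266
Color 2 (217,57,190):
  R=217: 217/255≈0.8510 > 0.04045 → ((0.8510+0.055)/1.055)^2.4 ≈ 0.69387
  G=57: 57/255≈0.2235 > 0.04045 → ((0.2235+0.055)/1.055)^2.4 ≈ 0.04092
  B=190: 190/255≈0.7451 > 0.04045 → ((0.7451+0.055)/1.055)^2.4 ≈ 0.51492
  L2 = 0.2126×0.69387 + 0.7152×0.04092 + 0.0722×0.51492 ≈ 0.21396
Lighter = 0.21396, Darker = 0.15266
Ratio = (L_lighter + 0.05) / (L_darker + 0.05)
Ratio = (0.21396 + 0.05) / (0.15266 + 0.05) = 0.26396 / 0.20266 ≈ 1.3025
Ratio ≈ 1.30:1


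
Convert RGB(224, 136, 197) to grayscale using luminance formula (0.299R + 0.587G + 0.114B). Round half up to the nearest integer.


Gray = 0.299×R + 0.587×G + 0.114×B
Gray = 0.299×224 + 0.587×136 + 0.114×197
Gray = 66.976 + 79.832 + 22.458
Gray = 169.266 → round half up → 169
Gray = 169


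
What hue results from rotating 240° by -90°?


New hue = (H + rotation) mod 360
New hue = (240 -90) mod 360
= 150 mod 360
= 150°


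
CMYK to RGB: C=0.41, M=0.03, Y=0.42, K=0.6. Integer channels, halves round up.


R = 255 × (1-C) × (1-K) = 255 × 0.59 × 0.40 = 60.18 → 60
G = 255 × (1-M) × (1-K) = 255 × 0.97 × 0.40 = 98.94 → 99
B = 255 × (1-Y) × (1-K) = 255 × 0.58 × 0.40 = 59.16 → 59
= RGB(60, 99, 59)


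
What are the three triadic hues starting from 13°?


Triadic: equally spaced at 120° intervals
H1 = 13°
H2 = (13 + 120) mod 360 = 133°
H3 = (13 + 240) mod 360 = 253°
Triadic = 13°, 133°, 253°


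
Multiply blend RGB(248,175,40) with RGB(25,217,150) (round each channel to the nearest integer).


Multiply: C = A×B/255, rounded to nearest integer
R: 248×25/255 = 6200/255 ≈ 24.314 → 24
G: 175×217/255 = 37975/255 ≈ 148.922 → 149
B: 40×150/255 = 6000/255 ≈ 23.529 → 24
= RGB(24, 149, 24)


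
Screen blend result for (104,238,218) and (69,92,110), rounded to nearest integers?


Screen: C = 255 - (255-A)×(255-B)/255, rounded to nearest integer
R: 255 - (255-104)×(255-69)/255 = 255 - 28086/255 ≈ 255 - 110.141 = 144.859 → 145
G: 255 - (255-238)×(255-92)/255 = 255 - 2771/255 ≈ 255 - 10.867 = 244.133 → 244
B: 255 - (255-218)×(255-110)/255 = 255 - 5365/255 ≈ 255 - 21.039 = 233.961 → 234
= RGB(145, 244, 234)


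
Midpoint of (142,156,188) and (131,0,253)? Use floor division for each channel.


Midpoint: each channel = ⌊(C₁+C₂)/2⌋
R: ⌊(142+131)/2⌋ = 136
G: ⌊(156+0)/2⌋ = 78
B: ⌊(188+253)/2⌋ = 220
= RGB(136, 78, 220)


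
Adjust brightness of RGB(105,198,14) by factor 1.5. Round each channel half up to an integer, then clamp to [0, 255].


Multiply each channel by 1.5, round half up, clamp to [0, 255]
R: 105×1.5 = 157.5 → round → 158
G: 198×1.5 = 297 → clamp → 255
B: 14×1.5 = 21
= RGB(158, 255, 21)


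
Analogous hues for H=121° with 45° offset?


Base hue: 121°
Left analog: (121 - 45) mod 360 = 76°
Right analog: (121 + 45) mod 360 = 166°
Analogous hues = 76° and 166°


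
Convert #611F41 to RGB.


61 → 97 (R)
1F → 31 (G)
41 → 65 (B)
= RGB(97, 31, 65)


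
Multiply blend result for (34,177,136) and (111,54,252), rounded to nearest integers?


Multiply: C = A×B/255, rounded to nearest integer
R: 34×111/255 = 3774/255 ≈ 14.800 → 15
G: 177×54/255 = 9558/255 ≈ 37.482 → 37
B: 136×252/255 = 34272/255 ≈ 134.400 → 134
= RGB(15, 37, 134)


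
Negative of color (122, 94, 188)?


Invert: (255-R, 255-G, 255-B)
R: 255-122 = 133
G: 255-94 = 161
B: 255-188 = 67
= RGB(133, 161, 67)


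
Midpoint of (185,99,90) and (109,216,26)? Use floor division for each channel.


Midpoint: each channel = ⌊(C₁+C₂)/2⌋
R: ⌊(185+109)/2⌋ = 147
G: ⌊(99+216)/2⌋ = 157
B: ⌊(90+26)/2⌋ = 58
= RGB(147, 157, 58)


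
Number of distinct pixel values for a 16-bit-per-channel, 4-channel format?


Total bits = 16 bits/channel × 4 channels = 64 bits
Distinct pixel values = 2^64
= 18,446,744,073,709,551,616 pixel values


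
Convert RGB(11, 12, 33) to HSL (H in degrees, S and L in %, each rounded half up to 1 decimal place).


Normalize: R'=11/255≈0.0431, G'=12/255≈0.0471, B'=33/255≈0.1294
Max=33/255, Min=11/255, Δ=Max-Min=22/255
L = (Max+Min)/2 = (33+11)/510 = 44/510 = 0.08627… → L = 8.6%
L ≤ 0.5 → S = Δ/(Max+Min) = 22/(33+11) = 22/44 = 0.5 → S = 50.0%
(the 1/255 factors cancel in S and H, so raw channel differences can be used)
Max is B' → H = 60 × ((R-G)/Δ + 4) = 60 × ((11-12)/22 + 4)
  -1/22 + 4 = -0.0454… + 4 = 3.9545…
  H = 60 × 3.9545… = 237.272…° → H = 237.3°
= HSL(237.3°, 50.0%, 8.6%)


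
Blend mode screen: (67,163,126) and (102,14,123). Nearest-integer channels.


Screen: C = 255 - (255-A)×(255-B)/255, rounded to nearest integer
R: 255 - (255-67)×(255-102)/255 = 255 - 28764/255 ≈ 255 - 112.800 = 142.200 → 142
G: 255 - (255-163)×(255-14)/255 = 255 - 22172/255 ≈ 255 - 86.949 = 168.051 → 168
B: 255 - (255-126)×(255-123)/255 = 255 - 17028/255 ≈ 255 - 66.776 = 188.224 → 188
= RGB(142, 168, 188)


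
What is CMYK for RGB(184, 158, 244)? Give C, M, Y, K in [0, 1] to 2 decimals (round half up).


R'=184/255≈0.7216, G'=158/255≈0.6196, B'=244/255≈0.9569
K = 1 - max(R',G',B') = 1 - 244/255 = 11/255 = 0.04313… → 0.04
(1-R'-K)/(1-K) simplifies to (max-R)/max with max = 244:
C = (244-184)/244 = 60/244 = 0.24590… → 0.25
M = (244-158)/244 = 86/244 = 0.35245… → 0.35
Y = (244-244)/244 = 0/244 = 0 → 0.00
= CMYK(0.25, 0.35, 0.00, 0.04)


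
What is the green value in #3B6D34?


Color: #3B6D34
R = 3B = 59
G = 6D = 109
B = 34 = 52
Green = 109


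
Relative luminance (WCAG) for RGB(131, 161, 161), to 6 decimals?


Linearize each channel (sRGB transfer function): c = v/255; c_lin = c/12.92 if c ≤ 0.04045, else ((c+0.055)/1.055)^2.4
  R: 131/255 ≈ 0.513725 > 0.04045 → ((0.513725+0.055)/1.055)^2.4 ≈ 0.226966
  G: 161/255 ≈ 0.631373 > 0.04045 → ((0.631373+0.055)/1.055)^2.4 ≈ 0.356400
  B: 161/255 ≈ 0.631373 > 0.04045 → ((0.631373+0.055)/1.055)^2.4 ≈ 0.356400
R_lin = 0.226966, G_lin = 0.356400, B_lin = 0.356400
L = 0.2126×R + 0.7152×G + 0.0722×B
L = 0.2126×0.226966 + 0.7152×0.356400 + 0.0722×0.356400
L ≈ 0.328882


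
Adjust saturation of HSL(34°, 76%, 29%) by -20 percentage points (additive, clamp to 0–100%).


Original S = 76%
Adjustment = -20 percentage points
New S = 76 + (-20) = 56
Clamp to [0, 100] → 56
= HSL(34°, 56%, 29%)


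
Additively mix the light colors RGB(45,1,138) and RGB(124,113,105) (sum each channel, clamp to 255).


Additive: each channel = min(255, C₁+C₂)
R: 45+124 = 169 → 169
G: 1+113 = 114 → 114
B: 138+105 = 243 → 243
= RGB(169, 114, 243)


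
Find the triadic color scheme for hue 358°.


Triadic: equally spaced at 120° intervals
H1 = 358°
H2 = (358 + 120) mod 360 = 118°
H3 = (358 + 240) mod 360 = 238°
Triadic = 358°, 118°, 238°


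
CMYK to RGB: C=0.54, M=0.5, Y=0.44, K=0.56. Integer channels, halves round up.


R = 255 × (1-C) × (1-K) = 255 × 0.46 × 0.44 = 51.612 → 52
G = 255 × (1-M) × (1-K) = 255 × 0.50 × 0.44 = 56.1 → 56
B = 255 × (1-Y) × (1-K) = 255 × 0.56 × 0.44 = 62.832 → 63
= RGB(52, 56, 63)


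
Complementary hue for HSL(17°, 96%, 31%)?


Complement = opposite side of color wheel = hue + 180°
H' = (17 + 180) mod 360 = 197°
S and L unchanged.
= HSL(197°, 96%, 31%)


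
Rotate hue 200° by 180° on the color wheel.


New hue = (H + rotation) mod 360
New hue = (200 + 180) mod 360
= 380 mod 360
= 20°


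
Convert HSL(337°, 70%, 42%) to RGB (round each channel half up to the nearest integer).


H=337°, S=0.70, L=0.42
C = (1-|2L-1|)×S = (1-|-0.16|)×0.70 = 0.588
H' = H/60 = 337/60 ≈ 5.6167; X = C×(1-|H' mod 2 - 1|) = 0.2254
m = L - C/2 = 0.42 - 0.294 = 0.126
Sector ⌊H'⌋ = 5 → (R',G',B') = (0.588, 0.0, 0.2254)
RGB = ((R'+m)×255, (G'+m)×255, (B'+m)×255) = (182.07, 32.13, 89.607)
Round half up → RGB(182, 32, 90)


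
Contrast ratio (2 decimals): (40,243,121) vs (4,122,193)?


Linearize each sRGB channel c=v/255: c/12.92 if c ≤ 0.04045 else ((c+0.055)/1.055)^2.4
L = 0.2126×R_lin + 0.7152×G_lin + 0.0722×B_lin
Color 1 (40,243,121):
  R=40: 40/255≈0.1569 > 0.04045 → ((0.1569+0.055)/1.055)^2.4 ≈ 0.02122
  G=243: 243/255≈0.9529 > 0.04045 → ((0.9529+0.055)/1.055)^2.4 ≈ 0.89627
  B=121: 121/255≈0.4745 > 0.04045 → ((0.4745+0.055)/1.055)^2.4 ≈ 0.19120
  L1 = 0.2126×0.02122 + 0.7152×0.89627 + 0.0722×0.19120 ≈ 0.65933
Color 2 (4,122,193):
  R=4: 4/255≈0.0157 ≤ 0.04045 → 0.0157/12.92 ≈ 0.00121
  G=122: 122/255≈0.4784 > 0.04045 → ((0.4784+0.055)/1.055)^2.4 ≈ 0.19462
  B=193: 193/255≈0.7569 > 0.04045 → ((0.7569+0.055)/1.055)^2.4 ≈ 0.53328
  L2 = 0.2126×0.00121 + 0.7152×0.19462 + 0.0722×0.53328 ≈ 0.17795
Lighter = 0.65933, Darker = 0.17795
Ratio = (L_lighter + 0.05) / (L_darker + 0.05)
Ratio = (0.65933 + 0.05) / (0.17795 + 0.05) = 0.70933 / 0.22795 ≈ 3.1118
Ratio ≈ 3.11:1
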